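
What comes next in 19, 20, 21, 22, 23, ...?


Pattern: arithmetic (d=1)
Terms: 19, 20, 21, 22, 23
Next term = 24

Next term = 24


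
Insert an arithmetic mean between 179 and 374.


AM = (179 + 374)/2 = 553/2 = 276.5

AM = 276.5


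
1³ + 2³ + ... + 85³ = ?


n(n+1)/2 = 85×86/2 = 3655
Σk³ = 3655² = 13359025

Σk³ = 13359025


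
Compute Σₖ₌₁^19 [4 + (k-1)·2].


aₙ = 4 + (19-1)×2 = 40
Sₙ = n(a₁+aₙ)/2 = 19×(4+40)/2
= 19×44/2 = 418

S_19 = 418


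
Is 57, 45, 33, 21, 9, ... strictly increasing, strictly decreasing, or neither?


Differences: -12, -12, -12, -12
All differences < 0 → strictly DECREASING

Monotonically decreasing


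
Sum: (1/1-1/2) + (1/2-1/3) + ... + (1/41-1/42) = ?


Telescoping: adjacent terms cancel.
= 1/1 - 1/42
= 1 - 1/42 = 41/42

Sum = 41/42


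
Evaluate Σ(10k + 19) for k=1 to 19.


Σ(10k+19) = 10·Σk + 19·n
= 10·190 + 19·19
= 1900 + 361 = 2261

Σ = 2261


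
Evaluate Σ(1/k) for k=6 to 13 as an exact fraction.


Σₖ₌6^13 1/k = 1/6 + 1/7 + 1/8 + 1/9 + 1/10 + 1/11 + 1/12 + 1/13
= 323171/360360
≈ 0.8968

Sum = 323171/360360 ≈ 0.8968


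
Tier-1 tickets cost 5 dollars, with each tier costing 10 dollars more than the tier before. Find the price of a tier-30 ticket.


aₙ = a₁ + (n-1)d
= 5 + (30-1)×10
= 5 + 290
= 295

a_30 = 295


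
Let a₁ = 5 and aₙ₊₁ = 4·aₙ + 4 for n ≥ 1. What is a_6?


Computing step by step:
a_1 = 5
a_2 = 24
a_3 = 100
a_4 = 404
a_5 = 1620
a_6 = 6484


a_6 = 6484


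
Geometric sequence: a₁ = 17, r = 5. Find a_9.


aₙ = a₁·r^(n-1)
= 17×5^8
= 17×390625
= 6640625

a_9 = 6640625


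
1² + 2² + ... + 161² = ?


n = 161
n(n+1)(2n+1)/6 = 161×162×323/6
= 8424486/6 = 1404081

Σk² = 1404081


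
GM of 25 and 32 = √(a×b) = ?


GM = √(25×32) = √800 = 28.2843

GM = 28.2843


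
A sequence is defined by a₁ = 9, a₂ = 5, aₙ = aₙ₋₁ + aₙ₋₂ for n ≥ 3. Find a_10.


Computing iteratively: 9, 5, 14, 19, 33, 52, 85, 137, 222, 359
a_10 = 359

a_10 = 359


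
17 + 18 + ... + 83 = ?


Σₖ₌17^83 k = Σₖ₌₁^83 k − Σₖ₌₁^16 k
= 83·84/2 − 16·17/2
= 3486 − 136 = 3350

Σk = 3350


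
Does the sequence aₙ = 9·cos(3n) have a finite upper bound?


For all n, -1 ≤ cos(3n) ≤ 1, so -9 ≤ 9·cos(3n) ≤ 9
Lower bound: -9, Upper bound: 9
The sequence IS bounded

Bounded (-9 ≤ aₙ ≤ 9)


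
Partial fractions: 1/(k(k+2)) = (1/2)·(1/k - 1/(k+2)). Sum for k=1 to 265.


1/(k(k+2)) = (1/2)·(1/k - 1/(k+2)) (partial fractions)
Telescoping: Σ = (1/2)·(1 + 1/2 - 1/266 - 1/267) = 26500/35511

Sum = 26500/35511


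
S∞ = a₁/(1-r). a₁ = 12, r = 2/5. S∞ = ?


S∞ = a₁/(1-r) = 12/(1 - 2/5)
= 12/(3/5)
= 20

S∞ = 20


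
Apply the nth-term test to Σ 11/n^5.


lim(n→∞) 11/n^5 = 0
lim aₙ = 0 → nth-term test is INCONCLUSIVE
(Need other tests; this is actually a convergent p-series with p=5 > 1)

Inconclusive (lim aₙ = 0; need another test)


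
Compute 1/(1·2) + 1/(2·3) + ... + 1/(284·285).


1/(k(k+1)) = 1/k - 1/(k+1) (partial fractions)
Telescoping: Σ = 1 - 1/285 = 284/285

Sum = 284/285


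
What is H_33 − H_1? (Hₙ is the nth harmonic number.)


Σₖ₌2^33 1/k = 1/2 + 1/3 + 1/4 + ... + 1/33
= 40548494360749/13127595717600
≈ 3.0888

Sum = 40548494360749/13127595717600 ≈ 3.0888


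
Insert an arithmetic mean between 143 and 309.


AM = (143 + 309)/2 = 452/2 = 226

AM = 226


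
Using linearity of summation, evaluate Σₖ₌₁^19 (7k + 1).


Σ(7k+1) = 7·Σk + 1·n
= 7·190 + 1·19
= 1330 + 19 = 1349

Σ = 1349


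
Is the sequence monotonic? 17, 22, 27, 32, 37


Differences: 5, 5, 5, 5
All differences > 0 → strictly INCREASING

Monotonically increasing


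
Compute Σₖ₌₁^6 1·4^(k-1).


Sₙ = 1×(4^6 - 1)/(4 - 1)
= 1×(4096 - 1)/3
= 1×4095/3
= 1365

S_6 = 1365


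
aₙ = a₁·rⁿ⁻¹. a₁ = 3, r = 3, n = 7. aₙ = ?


aₙ = a₁·r^(n-1)
= 3×3^6
= 3×729
= 2187

a_7 = 2187


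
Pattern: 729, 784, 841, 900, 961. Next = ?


Pattern: perfect squares: n²
Terms: 729, 784, 841, 900, 961
Next term = 1024

Next term = 1024


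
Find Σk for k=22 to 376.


Σₖ₌22^376 k = Σₖ₌₁^376 k − Σₖ₌₁^21 k
= 376·377/2 − 21·22/2
= 70876 − 231 = 70645

Σk = 70645


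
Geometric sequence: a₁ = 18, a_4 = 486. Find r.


r^(n-1) = aₙ/a₁
r^3 = 486/18 = 27
r = 27^(1/3)
= 3

r = 3


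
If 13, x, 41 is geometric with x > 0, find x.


GM = √(13×41) = √533 = 23.0868

GM = 23.0868


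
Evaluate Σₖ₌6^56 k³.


Σₖ₌6^56 k³ = [56·57/2]² − [5·6/2]²
= 2547216 − 225 = 2546991

Σk³ = 2546991


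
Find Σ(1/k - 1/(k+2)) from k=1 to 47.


Telescoping with gap 2: two head and two tail terms survive.
= (1 + 1/2) - (1/48 + 1/49)
= 3/2 - 1/48 - 1/49 = 3431/2352

Sum = 3431/2352


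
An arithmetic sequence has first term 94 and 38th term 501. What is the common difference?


d = (aₙ - a₁)/(n-1)
= (501 - 94)/(38-1)
= 407/37 = 11

d = 11


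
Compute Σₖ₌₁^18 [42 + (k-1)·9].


aₙ = 42 + (18-1)×9 = 195
Sₙ = n(a₁+aₙ)/2 = 18×(42+195)/2
= 18×237/2 = 2133

S_18 = 2133


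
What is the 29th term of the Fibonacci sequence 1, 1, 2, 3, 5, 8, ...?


Fibonacci sequence: 1, 1, 2, 3, 5, 8, 13, 21, 34, 55, 89, ...
F(29) = 514229

F(29) = 514229


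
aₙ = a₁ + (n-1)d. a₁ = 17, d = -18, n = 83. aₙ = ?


aₙ = a₁ + (n-1)d
= 17 + (83-1)×-18
= 17 - 1476
= -1459

a_83 = -1459


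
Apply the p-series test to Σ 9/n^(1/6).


p-series test: Σ c/n^p converges if p > 1, diverges if p ≤ 1 (constant c > 0 doesn't affect convergence).
p = 1/6
1/6 ≤ 1 → DIVERGES

Diverges (p = 1/6 ≤ 1)


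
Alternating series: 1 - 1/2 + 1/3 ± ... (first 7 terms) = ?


S = 1 - 1/2 + 1/3 - 1/4 + 1/5 - 1/6 + 1/7
= 0.7595
(Full series converges to +ln(2) ≈ +0.6931)

S_7 = 0.7595


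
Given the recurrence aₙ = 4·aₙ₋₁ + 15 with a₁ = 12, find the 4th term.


Computing step by step:
a_1 = 12
a_2 = 63
a_3 = 267
a_4 = 1083


a_4 = 1083


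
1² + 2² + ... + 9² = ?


n = 9
n(n+1)(2n+1)/6 = 9×10×19/6
= 1710/6 = 285

Σk² = 285


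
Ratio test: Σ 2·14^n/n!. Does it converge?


aₙ = 2·14^n/n!
a_{n+1}/aₙ = 14^(n+1)/(n+1)! × n!/14^n  (constant 2 cancels)
= 14/(n+1)
L = lim(n→∞) 14/(n+1) = 0
L < 1 → series CONVERGES

Converges (ratio test: L = 0 < 1)


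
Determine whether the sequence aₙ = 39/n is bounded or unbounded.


a₁ = 39, a₂ = 39/2, a₃ = 39/3, ...
0 < aₙ ≤ 39 for all n ≥ 1
Lower bound: 0, Upper bound: 39
The sequence IS bounded

Bounded (0 < aₙ ≤ 39)


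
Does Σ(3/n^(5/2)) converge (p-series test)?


p-series test: Σ c/n^p converges if p > 1, diverges if p ≤ 1 (constant c > 0 doesn't affect convergence).
p = 5/2
5/2 > 1 → CONVERGES

Converges (p = 5/2 > 1)


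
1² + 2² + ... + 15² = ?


n = 15
n(n+1)(2n+1)/6 = 15×16×31/6
= 7440/6 = 1240

Σk² = 1240


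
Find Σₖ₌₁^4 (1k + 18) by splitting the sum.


Σ(1k+18) = 1·Σk + 18·n
= 1·10 + 18·4
= 10 + 72 = 82

Σ = 82


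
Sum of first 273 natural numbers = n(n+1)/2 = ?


n(n+1)/2 = 273×274/2 = 74802/2 = 37401

Σk = 37401


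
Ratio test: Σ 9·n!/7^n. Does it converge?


aₙ = 9·n!/7^n
a_{n+1}/aₙ = (n+1)!/7^(n+1) × 7^n/n!  (constant 9 cancels)
= (n+1)/7
L = lim(n→∞) (n+1)/7 = ∞
L > 1 → series DIVERGES

Diverges (ratio test: L = ∞ > 1)


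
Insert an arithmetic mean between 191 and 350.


AM = (191 + 350)/2 = 541/2 = 270.5

AM = 270.5


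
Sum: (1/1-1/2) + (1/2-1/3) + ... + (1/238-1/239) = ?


Telescoping: adjacent terms cancel.
= 1/1 - 1/239
= 1 - 1/239 = 238/239

Sum = 238/239


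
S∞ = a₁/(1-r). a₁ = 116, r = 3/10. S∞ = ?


S∞ = a₁/(1-r) = 116/(1 - 3/10)
= 116/(7/10)
= 1160/7

S∞ = 1160/7


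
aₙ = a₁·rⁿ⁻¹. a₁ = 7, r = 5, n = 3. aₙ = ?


aₙ = a₁·r^(n-1)
= 7×5^2
= 7×25
= 175

a_3 = 175


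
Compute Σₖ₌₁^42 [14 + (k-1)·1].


aₙ = 14 + (42-1)×1 = 55
Sₙ = n(a₁+aₙ)/2 = 42×(14+55)/2
= 42×69/2 = 1449

S_42 = 1449


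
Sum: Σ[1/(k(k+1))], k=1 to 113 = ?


1/(k(k+1)) = 1/k - 1/(k+1) (partial fractions)
Telescoping: Σ = 1 - 1/114 = 113/114

Sum = 113/114


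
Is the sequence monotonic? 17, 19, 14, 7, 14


Differences: 2, -5, -7, 7
Difference at position 1 is +2 (> 0) but position 2 is -5 (< 0) — sequence both rises and falls
→ NOT monotonic

Not monotonic


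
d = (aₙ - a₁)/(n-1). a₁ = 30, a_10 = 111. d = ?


d = (aₙ - a₁)/(n-1)
= (111 - 30)/(10-1)
= 81/9 = 9

d = 9


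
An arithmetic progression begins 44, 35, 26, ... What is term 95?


aₙ = a₁ + (n-1)d
= 44 + (95-1)×-9
= 44 - 846
= -802

a_95 = -802


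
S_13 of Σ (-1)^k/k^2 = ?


S = -1 + 1/4 - 1/9 + 1/16 - 1/25 + 1/36 - 1/49 + 1/64 ± ...
= -0.8252
(Full series converges to -π²/12 ≈ -0.8225)

S_13 = -0.8252


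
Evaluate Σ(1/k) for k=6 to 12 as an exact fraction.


Σₖ₌6^12 1/k = 1/6 + 1/7 + 1/8 + 1/9 + 1/10 + 1/11 + 1/12
= 22727/27720
≈ 0.8199

Sum = 22727/27720 ≈ 0.8199


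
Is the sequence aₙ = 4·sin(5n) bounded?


For all n, -1 ≤ sin(5n) ≤ 1, so -4 ≤ 4·sin(5n) ≤ 4
Lower bound: -4, Upper bound: 4
The sequence IS bounded

Bounded (-4 ≤ aₙ ≤ 4)


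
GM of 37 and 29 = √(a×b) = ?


GM = √(37×29) = √1073 = 32.7567

GM = 32.7567


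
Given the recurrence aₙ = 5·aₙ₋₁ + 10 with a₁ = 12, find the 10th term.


Computing step by step:
a_1 = 12
a_2 = 70
a_3 = 360
a_4 = 1810
a_5 = 9060
a_6 = 45310
a_7 = 226560
a_8 = 1132810
a_9 = 5664060
a_10 = 28320310


a_10 = 28320310


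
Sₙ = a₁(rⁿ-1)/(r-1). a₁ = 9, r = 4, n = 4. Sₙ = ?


Sₙ = 9×(4^4 - 1)/(4 - 1)
= 9×(256 - 1)/3
= 9×255/3
= 765

S_4 = 765


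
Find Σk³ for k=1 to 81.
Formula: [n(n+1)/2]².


n(n+1)/2 = 81×82/2 = 3321
Σk³ = 3321² = 11029041

Σk³ = 11029041


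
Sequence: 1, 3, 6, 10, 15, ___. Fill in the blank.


Pattern: triangular numbers: n(n+1)/2
Terms: 1, 3, 6, 10, 15
Next term = 21

Next term = 21


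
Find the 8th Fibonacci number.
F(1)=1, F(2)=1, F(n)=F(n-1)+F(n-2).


Fibonacci sequence: 1, 1, 2, 3, 5, 8, 13, 21
F(8) = 21

F(8) = 21


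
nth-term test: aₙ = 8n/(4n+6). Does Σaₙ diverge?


lim(n→∞) 8n/(4n+6) = 8/4 = 2  (divide numerator and denominator by n)
lim aₙ = 2 ≠ 0 → series DIVERGES

Diverges (lim aₙ = 2 ≠ 0)


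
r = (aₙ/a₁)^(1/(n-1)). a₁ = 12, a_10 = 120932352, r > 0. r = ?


r^(n-1) = aₙ/a₁
r^9 = 120932352/12 = 10077696
r = 10077696^(1/9)
= 6

r = 6


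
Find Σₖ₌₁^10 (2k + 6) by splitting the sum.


Σ(2k+6) = 2·Σk + 6·n
= 2·55 + 6·10
= 110 + 60 = 170

Σ = 170


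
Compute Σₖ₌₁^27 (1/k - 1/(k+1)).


Telescoping: adjacent terms cancel.
= 1/1 - 1/28
= 1 - 1/28 = 27/28

Sum = 27/28


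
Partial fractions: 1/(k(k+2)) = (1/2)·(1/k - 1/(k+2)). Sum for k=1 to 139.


1/(k(k+2)) = (1/2)·(1/k - 1/(k+2)) (partial fractions)
Telescoping: Σ = (1/2)·(1 + 1/2 - 1/140 - 1/141) = 29329/39480

Sum = 29329/39480


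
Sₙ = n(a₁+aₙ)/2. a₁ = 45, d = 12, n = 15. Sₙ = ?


aₙ = 45 + (15-1)×12 = 213
Sₙ = n(a₁+aₙ)/2 = 15×(45+213)/2
= 15×258/2 = 1935

S_15 = 1935


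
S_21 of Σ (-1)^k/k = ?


S = -1 + 1/2 - 1/3 + 1/4 - 1/5 + 1/6 - 1/7 + 1/8 ± ...
= -0.7164
(Full series converges to -ln(2) ≈ -0.6931)

S_21 = -0.7164


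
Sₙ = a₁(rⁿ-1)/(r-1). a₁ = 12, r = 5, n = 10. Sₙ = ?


Sₙ = 12×(5^10 - 1)/(5 - 1)
= 12×(9765625 - 1)/4
= 12×9765624/4
= 29296872

S_10 = 29296872


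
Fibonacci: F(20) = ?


Fibonacci sequence: 1, 1, 2, 3, 5, 8, 13, 21, 34, 55, 89, ...
F(20) = 6765

F(20) = 6765


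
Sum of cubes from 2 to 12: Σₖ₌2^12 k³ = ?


Σₖ₌2^12 k³ = [12·13/2]² − [1·2/2]²
= 6084 − 1 = 6083

Σk³ = 6083


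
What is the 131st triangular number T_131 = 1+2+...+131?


n(n+1)/2 = 131×132/2 = 17292/2 = 8646

Σk = 8646


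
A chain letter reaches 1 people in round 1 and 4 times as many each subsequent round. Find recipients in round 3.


aₙ = a₁·r^(n-1)
= 1×4^2
= 1×16
= 16

a_3 = 16


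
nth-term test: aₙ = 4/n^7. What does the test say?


lim(n→∞) 4/n^7 = 0
lim aₙ = 0 → nth-term test is INCONCLUSIVE
(Need other tests; this is actually a convergent p-series with p=7 > 1)

Inconclusive (lim aₙ = 0; need another test)


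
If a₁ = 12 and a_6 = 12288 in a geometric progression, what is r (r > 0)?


r^(n-1) = aₙ/a₁
r^5 = 12288/12 = 1024
r = 1024^(1/5)
= 4

r = 4


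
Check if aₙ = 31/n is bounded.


a₁ = 31, a₂ = 31/2, a₃ = 31/3, ...
0 < aₙ ≤ 31 for all n ≥ 1
Lower bound: 0, Upper bound: 31
The sequence IS bounded

Bounded (0 < aₙ ≤ 31)


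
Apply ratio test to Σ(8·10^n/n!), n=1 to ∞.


aₙ = 8·10^n/n!
a_{n+1}/aₙ = 10^(n+1)/(n+1)! × n!/10^n  (constant 8 cancels)
= 10/(n+1)
L = lim(n→∞) 10/(n+1) = 0
L < 1 → series CONVERGES

Converges (ratio test: L = 0 < 1)


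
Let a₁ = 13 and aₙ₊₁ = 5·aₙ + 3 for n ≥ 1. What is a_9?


Computing step by step:
a_1 = 13
a_2 = 68
a_3 = 343
a_4 = 1718
a_5 = 8593
a_6 = 42968
a_7 = 214843
a_8 = 1074218
a_9 = 5371093


a_9 = 5371093


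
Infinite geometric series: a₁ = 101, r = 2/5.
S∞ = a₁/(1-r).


S∞ = a₁/(1-r) = 101/(1 - 2/5)
= 101/(3/5)
= 505/3

S∞ = 505/3


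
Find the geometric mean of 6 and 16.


GM = √(6×16) = √96 = 9.798

GM = 9.798


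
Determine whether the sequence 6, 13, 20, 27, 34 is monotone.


Differences: 7, 7, 7, 7
All differences > 0 → strictly INCREASING

Monotonically increasing


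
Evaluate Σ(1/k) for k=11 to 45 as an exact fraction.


Σₖ₌11^45 1/k = 1/11 + 1/12 + 1/13 + ... + 1/45
= 13808926545210682009/9419588158802421600
≈ 1.466

Sum = 13808926545210682009/9419588158802421600 ≈ 1.466


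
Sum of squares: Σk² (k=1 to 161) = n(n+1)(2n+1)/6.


n = 161
n(n+1)(2n+1)/6 = 161×162×323/6
= 8424486/6 = 1404081

Σk² = 1404081


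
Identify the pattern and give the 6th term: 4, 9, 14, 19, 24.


Pattern: arithmetic (d=5)
Terms: 4, 9, 14, 19, 24
Next term = 29

Next term = 29


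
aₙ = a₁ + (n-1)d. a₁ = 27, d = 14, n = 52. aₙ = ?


aₙ = a₁ + (n-1)d
= 27 + (52-1)×14
= 27 + 714
= 741

a_52 = 741


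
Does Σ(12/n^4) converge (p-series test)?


p-series test: Σ c/n^p converges if p > 1, diverges if p ≤ 1 (constant c > 0 doesn't affect convergence).
p = 4
4 > 1 → CONVERGES

Converges (p = 4 > 1)


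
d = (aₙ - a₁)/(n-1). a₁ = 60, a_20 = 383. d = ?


d = (aₙ - a₁)/(n-1)
= (383 - 60)/(20-1)
= 323/19 = 17

d = 17


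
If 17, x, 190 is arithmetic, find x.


AM = (17 + 190)/2 = 207/2 = 103.5

AM = 103.5


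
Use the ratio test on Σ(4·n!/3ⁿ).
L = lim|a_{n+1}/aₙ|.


aₙ = 4·n!/3^n
a_{n+1}/aₙ = (n+1)!/3^(n+1) × 3^n/n!  (constant 4 cancels)
= (n+1)/3
L = lim(n→∞) (n+1)/3 = ∞
L > 1 → series DIVERGES

Diverges (ratio test: L = ∞ > 1)


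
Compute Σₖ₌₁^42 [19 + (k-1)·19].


aₙ = 19 + (42-1)×19 = 798
Sₙ = n(a₁+aₙ)/2 = 42×(19+798)/2
= 42×817/2 = 17157

S_42 = 17157


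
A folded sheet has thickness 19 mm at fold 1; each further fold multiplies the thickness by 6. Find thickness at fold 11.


aₙ = a₁·r^(n-1)
= 19×6^10
= 19×60466176
= 1148857344

a_11 = 1148857344


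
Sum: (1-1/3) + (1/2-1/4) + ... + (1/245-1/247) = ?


Telescoping with gap 2: two head and two tail terms survive.
= (1 + 1/2) - (1/246 + 1/247)
= 3/2 - 1/246 - 1/247 = 45325/30381

Sum = 45325/30381


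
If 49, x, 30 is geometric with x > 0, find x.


GM = √(49×30) = √1470 = 38.3406

GM = 38.3406


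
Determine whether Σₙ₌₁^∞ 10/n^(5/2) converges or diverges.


p-series test: Σ c/n^p converges if p > 1, diverges if p ≤ 1 (constant c > 0 doesn't affect convergence).
p = 5/2
5/2 > 1 → CONVERGES

Converges (p = 5/2 > 1)


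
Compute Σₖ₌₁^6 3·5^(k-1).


Sₙ = 3×(5^6 - 1)/(5 - 1)
= 3×(15625 - 1)/4
= 3×15624/4
= 11718

S_6 = 11718


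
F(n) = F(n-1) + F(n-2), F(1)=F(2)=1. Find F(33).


Fibonacci sequence: 1, 1, 2, 3, 5, 8, 13, 21, 34, 55, 89, ...
F(33) = 3524578

F(33) = 3524578


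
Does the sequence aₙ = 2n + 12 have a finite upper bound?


aₙ = 2n + 12 → as n→∞, aₙ→∞
No finite upper bound exists
The sequence is UNBOUNDED

Unbounded (aₙ → ∞ as n → ∞)


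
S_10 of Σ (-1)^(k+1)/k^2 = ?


S = 1 - 1/4 + 1/9 - 1/16 + 1/25 - 1/36 + 1/49 - 1/64 ± ...
= 0.818
(Full series converges to +π²/12 ≈ +0.8225)

S_10 = 0.818


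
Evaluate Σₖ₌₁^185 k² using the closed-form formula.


n = 185
n(n+1)(2n+1)/6 = 185×186×371/6
= 12766110/6 = 2127685

Σk² = 2127685


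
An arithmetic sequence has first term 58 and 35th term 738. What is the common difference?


d = (aₙ - a₁)/(n-1)
= (738 - 58)/(35-1)
= 680/34 = 20

d = 20


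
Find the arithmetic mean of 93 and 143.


AM = (93 + 143)/2 = 236/2 = 118

AM = 118


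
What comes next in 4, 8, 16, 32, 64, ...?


Pattern: geometric (r=2)
Terms: 4, 8, 16, 32, 64
Next term = 128

Next term = 128


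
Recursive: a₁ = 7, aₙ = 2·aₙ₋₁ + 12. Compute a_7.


Computing step by step:
a_1 = 7
a_2 = 26
a_3 = 64
a_4 = 140
a_5 = 292
a_6 = 596
a_7 = 1204


a_7 = 1204


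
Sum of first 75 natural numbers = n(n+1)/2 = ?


n(n+1)/2 = 75×76/2 = 5700/2 = 2850

Σk = 2850


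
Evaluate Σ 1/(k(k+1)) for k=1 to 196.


1/(k(k+1)) = 1/k - 1/(k+1) (partial fractions)
Telescoping: Σ = 1 - 1/197 = 196/197

Sum = 196/197


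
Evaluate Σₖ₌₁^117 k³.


n(n+1)/2 = 117×118/2 = 6903
Σk³ = 6903² = 47651409

Σk³ = 47651409


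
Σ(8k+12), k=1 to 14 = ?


Σ(8k+12) = 8·Σk + 12·n
= 8·105 + 12·14
= 840 + 168 = 1008

Σ = 1008


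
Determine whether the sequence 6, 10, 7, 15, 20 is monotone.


Differences: 4, -3, 8, 5
Difference at position 1 is +4 (> 0) but position 2 is -3 (< 0) — sequence both rises and falls
→ NOT monotonic

Not monotonic


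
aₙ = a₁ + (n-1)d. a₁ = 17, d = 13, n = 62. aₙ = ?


aₙ = a₁ + (n-1)d
= 17 + (62-1)×13
= 17 + 793
= 810

a_62 = 810


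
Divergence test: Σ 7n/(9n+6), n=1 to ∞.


lim(n→∞) 7n/(9n+6) = 7/9 = 7/9  (divide numerator and denominator by n)
lim aₙ = 7/9 ≠ 0 → series DIVERGES

Diverges (lim aₙ = 7/9 ≠ 0)


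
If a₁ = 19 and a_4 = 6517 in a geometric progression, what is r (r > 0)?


r^(n-1) = aₙ/a₁
r^3 = 6517/19 = 343
r = 343^(1/3)
= 7

r = 7


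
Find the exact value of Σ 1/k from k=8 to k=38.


Σₖ₌8^38 1/k = 1/8 + 1/9 + 1/10 + ... + 1/38
= 113453671064599/69388720221600
≈ 1.635

Sum = 113453671064599/69388720221600 ≈ 1.635


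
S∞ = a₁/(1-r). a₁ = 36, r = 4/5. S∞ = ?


S∞ = a₁/(1-r) = 36/(1 - 4/5)
= 36/(1/5)
= 180

S∞ = 180


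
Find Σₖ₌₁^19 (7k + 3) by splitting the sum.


Σ(7k+3) = 7·Σk + 3·n
= 7·190 + 3·19
= 1330 + 57 = 1387

Σ = 1387


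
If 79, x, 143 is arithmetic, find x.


AM = (79 + 143)/2 = 222/2 = 111

AM = 111


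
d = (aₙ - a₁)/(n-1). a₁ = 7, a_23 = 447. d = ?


d = (aₙ - a₁)/(n-1)
= (447 - 7)/(23-1)
= 440/22 = 20

d = 20


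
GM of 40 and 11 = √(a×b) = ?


GM = √(40×11) = √440 = 20.9762

GM = 20.9762


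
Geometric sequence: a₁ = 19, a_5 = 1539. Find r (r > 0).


r^(n-1) = aₙ/a₁
r^4 = 1539/19 = 81
r = 81^(1/4)
= ±3; taking r > 0 gives r = 3

r = 3


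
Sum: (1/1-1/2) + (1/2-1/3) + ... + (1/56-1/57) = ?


Telescoping: adjacent terms cancel.
= 1/1 - 1/57
= 1 - 1/57 = 56/57

Sum = 56/57


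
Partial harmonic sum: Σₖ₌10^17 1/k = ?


Σₖ₌10^17 1/k = 1/10 + 1/11 + 1/12 + 1/13 + 1/14 + 1/15 + 1/16 + 1/17
= 166245/272272
≈ 0.6106

Sum = 166245/272272 ≈ 0.6106


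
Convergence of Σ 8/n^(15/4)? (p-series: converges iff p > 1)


p-series test: Σ c/n^p converges if p > 1, diverges if p ≤ 1 (constant c > 0 doesn't affect convergence).
p = 15/4
15/4 > 1 → CONVERGES

Converges (p = 15/4 > 1)


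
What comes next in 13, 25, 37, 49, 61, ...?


Pattern: arithmetic (d=12)
Terms: 13, 25, 37, 49, 61
Next term = 73

Next term = 73


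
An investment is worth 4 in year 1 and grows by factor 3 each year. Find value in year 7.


aₙ = a₁·r^(n-1)
= 4×3^6
= 4×729
= 2916

a_7 = 2916


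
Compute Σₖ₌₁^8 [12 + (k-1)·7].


aₙ = 12 + (8-1)×7 = 61
Sₙ = n(a₁+aₙ)/2 = 8×(12+61)/2
= 8×73/2 = 292

S_8 = 292


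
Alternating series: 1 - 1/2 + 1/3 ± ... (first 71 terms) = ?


S = 1 - 1/2 + 1/3 - 1/4 + 1/5 - 1/6 + 1/7 - 1/8 ± ...
= 0.7001
(Full series converges to +ln(2) ≈ +0.6931)

S_71 = 0.7001


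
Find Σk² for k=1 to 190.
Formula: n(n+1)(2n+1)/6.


n = 190
n(n+1)(2n+1)/6 = 190×191×381/6
= 13826490/6 = 2304415

Σk² = 2304415


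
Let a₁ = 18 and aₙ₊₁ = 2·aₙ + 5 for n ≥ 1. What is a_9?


Computing step by step:
a_1 = 18
a_2 = 41
a_3 = 87
a_4 = 179
a_5 = 363
a_6 = 731
a_7 = 1467
a_8 = 2939
a_9 = 5883


a_9 = 5883


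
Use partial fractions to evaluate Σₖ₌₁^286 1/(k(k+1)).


1/(k(k+1)) = 1/k - 1/(k+1) (partial fractions)
Telescoping: Σ = 1 - 1/287 = 286/287

Sum = 286/287


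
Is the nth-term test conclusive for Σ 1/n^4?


lim(n→∞) 1/n^4 = 0
lim aₙ = 0 → nth-term test is INCONCLUSIVE
(Need other tests; this is actually a convergent p-series with p=4 > 1)

Inconclusive (lim aₙ = 0; need another test)


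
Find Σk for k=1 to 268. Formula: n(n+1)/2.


n(n+1)/2 = 268×269/2 = 72092/2 = 36046

Σk = 36046


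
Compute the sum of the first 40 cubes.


n(n+1)/2 = 40×41/2 = 820
Σk³ = 820² = 672400

Σk³ = 672400


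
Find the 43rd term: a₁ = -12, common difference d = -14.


aₙ = a₁ + (n-1)d
= -12 + (43-1)×-14
= -12 - 588
= -600

a_43 = -600


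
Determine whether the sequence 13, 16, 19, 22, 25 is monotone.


Differences: 3, 3, 3, 3
All differences > 0 → strictly INCREASING

Monotonically increasing


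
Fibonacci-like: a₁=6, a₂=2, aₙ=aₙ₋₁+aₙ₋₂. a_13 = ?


Computing iteratively: 6, 2, 8, 10, 18, 28, 46, 74, 120, 194, 314, 508, ...
a_13 = 822

a_13 = 822


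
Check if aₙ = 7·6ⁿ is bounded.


aₙ = 7·6ⁿ → as n→∞, aₙ→∞ (since base 6 > 1)
No finite upper bound exists
The sequence is UNBOUNDED

Unbounded (aₙ → ∞ as n → ∞)


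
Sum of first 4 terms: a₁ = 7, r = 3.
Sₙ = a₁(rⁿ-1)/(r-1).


Sₙ = 7×(3^4 - 1)/(3 - 1)
= 7×(81 - 1)/2
= 7×80/2
= 280

S_4 = 280


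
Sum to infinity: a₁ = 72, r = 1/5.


S∞ = a₁/(1-r) = 72/(1 - 1/5)
= 72/(4/5)
= 90

S∞ = 90


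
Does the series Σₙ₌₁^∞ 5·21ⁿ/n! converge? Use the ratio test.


aₙ = 5·21^n/n!
a_{n+1}/aₙ = 21^(n+1)/(n+1)! × n!/21^n  (constant 5 cancels)
= 21/(n+1)
L = lim(n→∞) 21/(n+1) = 0
L < 1 → series CONVERGES

Converges (ratio test: L = 0 < 1)


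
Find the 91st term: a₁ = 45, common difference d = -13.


aₙ = a₁ + (n-1)d
= 45 + (91-1)×-13
= 45 - 1170
= -1125

a_91 = -1125


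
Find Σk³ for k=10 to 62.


Σₖ₌10^62 k³ = [62·63/2]² − [9·10/2]²
= 3814209 − 2025 = 3812184

Σk³ = 3812184


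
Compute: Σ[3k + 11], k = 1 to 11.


Σ(3k+11) = 3·Σk + 11·n
= 3·66 + 11·11
= 198 + 121 = 319

Σ = 319


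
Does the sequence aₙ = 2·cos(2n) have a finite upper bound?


For all n, -1 ≤ cos(2n) ≤ 1, so -2 ≤ 2·cos(2n) ≤ 2
Lower bound: -2, Upper bound: 2
The sequence IS bounded

Bounded (-2 ≤ aₙ ≤ 2)


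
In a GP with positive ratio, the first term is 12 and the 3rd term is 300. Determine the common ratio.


r^(n-1) = aₙ/a₁
r^2 = 300/12 = 25
r = 25^(1/2)
= ±5; taking r > 0 gives r = 5

r = 5


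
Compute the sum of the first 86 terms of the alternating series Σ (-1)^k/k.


S = -1 + 1/2 - 1/3 + 1/4 - 1/5 + 1/6 - 1/7 + 1/8 ± ...
= -0.6874
(Full series converges to -ln(2) ≈ -0.6931)

S_86 = -0.6874


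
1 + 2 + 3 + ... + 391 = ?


n(n+1)/2 = 391×392/2 = 153272/2 = 76636

Σk = 76636


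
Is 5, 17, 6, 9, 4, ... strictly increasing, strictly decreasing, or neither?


Differences: 12, -11, 3, -5
Difference at position 1 is +12 (> 0) but position 2 is -11 (< 0) — sequence both rises and falls
→ NOT monotonic

Not monotonic


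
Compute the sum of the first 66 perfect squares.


n = 66
n(n+1)(2n+1)/6 = 66×67×133/6
= 588126/6 = 98021

Σk² = 98021


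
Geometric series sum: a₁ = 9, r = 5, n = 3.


Sₙ = 9×(5^3 - 1)/(5 - 1)
= 9×(125 - 1)/4
= 9×124/4
= 279

S_3 = 279


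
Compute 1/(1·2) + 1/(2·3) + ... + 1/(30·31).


1/(k(k+1)) = 1/k - 1/(k+1) (partial fractions)
Telescoping: Σ = 1 - 1/31 = 30/31

Sum = 30/31


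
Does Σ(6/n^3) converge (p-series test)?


p-series test: Σ c/n^p converges if p > 1, diverges if p ≤ 1 (constant c > 0 doesn't affect convergence).
p = 3
3 > 1 → CONVERGES

Converges (p = 3 > 1)


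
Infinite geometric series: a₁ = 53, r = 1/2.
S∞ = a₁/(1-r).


S∞ = a₁/(1-r) = 53/(1 - 1/2)
= 53/(1/2)
= 106

S∞ = 106


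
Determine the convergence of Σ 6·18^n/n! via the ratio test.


aₙ = 6·18^n/n!
a_{n+1}/aₙ = 18^(n+1)/(n+1)! × n!/18^n  (constant 6 cancels)
= 18/(n+1)
L = lim(n→∞) 18/(n+1) = 0
L < 1 → series CONVERGES

Converges (ratio test: L = 0 < 1)


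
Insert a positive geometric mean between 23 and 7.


GM = √(23×7) = √161 = 12.6886

GM = 12.6886


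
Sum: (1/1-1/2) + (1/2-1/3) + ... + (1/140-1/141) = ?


Telescoping: adjacent terms cancel.
= 1/1 - 1/141
= 1 - 1/141 = 140/141

Sum = 140/141


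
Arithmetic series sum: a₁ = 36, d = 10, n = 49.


aₙ = 36 + (49-1)×10 = 516
Sₙ = n(a₁+aₙ)/2 = 49×(36+516)/2
= 49×552/2 = 13524

S_49 = 13524


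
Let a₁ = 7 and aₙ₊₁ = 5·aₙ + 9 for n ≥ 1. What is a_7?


Computing step by step:
a_1 = 7
a_2 = 44
a_3 = 229
a_4 = 1154
a_5 = 5779
a_6 = 28904
a_7 = 144529


a_7 = 144529


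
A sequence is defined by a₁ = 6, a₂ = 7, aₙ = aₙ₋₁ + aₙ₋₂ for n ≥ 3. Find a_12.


Computing iteratively: 6, 7, 13, 20, 33, 53, 86, 139, 225, 364, 589, 953
a_12 = 953

a_12 = 953


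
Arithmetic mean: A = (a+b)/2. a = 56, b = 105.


AM = (56 + 105)/2 = 161/2 = 80.5

AM = 80.5


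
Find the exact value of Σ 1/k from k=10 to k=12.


Σₖ₌10^12 1/k = 1/10 + 1/11 + 1/12
= 181/660
≈ 0.2742

Sum = 181/660 ≈ 0.2742


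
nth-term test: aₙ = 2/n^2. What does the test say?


lim(n→∞) 2/n^2 = 0
lim aₙ = 0 → nth-term test is INCONCLUSIVE
(Need other tests; this is actually a convergent p-series with p=2 > 1)

Inconclusive (lim aₙ = 0; need another test)


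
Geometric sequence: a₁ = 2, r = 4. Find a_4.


aₙ = a₁·r^(n-1)
= 2×4^3
= 2×64
= 128

a_4 = 128


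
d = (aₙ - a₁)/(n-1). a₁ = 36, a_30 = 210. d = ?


d = (aₙ - a₁)/(n-1)
= (210 - 36)/(30-1)
= 174/29 = 6

d = 6


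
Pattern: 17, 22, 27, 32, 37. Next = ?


Pattern: arithmetic (d=5)
Terms: 17, 22, 27, 32, 37
Next term = 42

Next term = 42


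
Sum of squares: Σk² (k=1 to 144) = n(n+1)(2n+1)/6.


n = 144
n(n+1)(2n+1)/6 = 144×145×289/6
= 6034320/6 = 1005720

Σk² = 1005720


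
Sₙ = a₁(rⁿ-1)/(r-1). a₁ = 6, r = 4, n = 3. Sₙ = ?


Sₙ = 6×(4^3 - 1)/(4 - 1)
= 6×(64 - 1)/3
= 6×63/3
= 126

S_3 = 126


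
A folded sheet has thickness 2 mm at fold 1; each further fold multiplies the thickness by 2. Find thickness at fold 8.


aₙ = a₁·r^(n-1)
= 2×2^7
= 2×128
= 256

a_8 = 256


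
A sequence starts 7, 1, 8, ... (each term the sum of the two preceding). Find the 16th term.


Computing iteratively: 7, 1, 8, 9, 17, 26, 43, 69, 112, 181, 293, 474, ...
a_16 = 3249

a_16 = 3249


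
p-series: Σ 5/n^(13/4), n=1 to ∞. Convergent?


p-series test: Σ c/n^p converges if p > 1, diverges if p ≤ 1 (constant c > 0 doesn't affect convergence).
p = 13/4
13/4 > 1 → CONVERGES

Converges (p = 13/4 > 1)


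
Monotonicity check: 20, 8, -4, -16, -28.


Differences: -12, -12, -12, -12
All differences < 0 → strictly DECREASING

Monotonically decreasing


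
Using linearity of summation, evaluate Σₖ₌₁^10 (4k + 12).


Σ(4k+12) = 4·Σk + 12·n
= 4·55 + 12·10
= 220 + 120 = 340

Σ = 340


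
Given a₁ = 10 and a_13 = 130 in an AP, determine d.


d = (aₙ - a₁)/(n-1)
= (130 - 10)/(13-1)
= 120/12 = 10

d = 10


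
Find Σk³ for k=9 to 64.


Σₖ₌9^64 k³ = [64·65/2]² − [8·9/2]²
= 4326400 − 1296 = 4325104

Σk³ = 4325104


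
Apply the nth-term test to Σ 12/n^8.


lim(n→∞) 12/n^8 = 0
lim aₙ = 0 → nth-term test is INCONCLUSIVE
(Need other tests; this is actually a convergent p-series with p=8 > 1)

Inconclusive (lim aₙ = 0; need another test)


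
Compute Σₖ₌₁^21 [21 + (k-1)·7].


aₙ = 21 + (21-1)×7 = 161
Sₙ = n(a₁+aₙ)/2 = 21×(21+161)/2
= 21×182/2 = 1911

S_21 = 1911


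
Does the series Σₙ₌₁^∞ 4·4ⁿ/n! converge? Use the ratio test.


aₙ = 4·4^n/n!
a_{n+1}/aₙ = 4^(n+1)/(n+1)! × n!/4^n  (constant 4 cancels)
= 4/(n+1)
L = lim(n→∞) 4/(n+1) = 0
L < 1 → series CONVERGES

Converges (ratio test: L = 0 < 1)


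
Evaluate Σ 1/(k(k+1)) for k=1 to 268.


1/(k(k+1)) = 1/k - 1/(k+1) (partial fractions)
Telescoping: Σ = 1 - 1/269 = 268/269

Sum = 268/269


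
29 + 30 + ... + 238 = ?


Σₖ₌29^238 k = Σₖ₌₁^238 k − Σₖ₌₁^28 k
= 238·239/2 − 28·29/2
= 28441 − 406 = 28035

Σk = 28035


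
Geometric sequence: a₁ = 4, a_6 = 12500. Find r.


r^(n-1) = aₙ/a₁
r^5 = 12500/4 = 3125
r = 3125^(1/5)
= 5

r = 5


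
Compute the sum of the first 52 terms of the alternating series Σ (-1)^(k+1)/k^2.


S = 1 - 1/4 + 1/9 - 1/16 + 1/25 - 1/36 + 1/49 - 1/64 ± ...
= 0.8223
(Full series converges to +π²/12 ≈ +0.8225)

S_52 = 0.8223


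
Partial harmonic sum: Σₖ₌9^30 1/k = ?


Σₖ₌9^30 1/k = 1/9 + 1/10 + 1/11 + ... + 1/30
= 2974550125537/2329089562800
≈ 1.2771

Sum = 2974550125537/2329089562800 ≈ 1.2771


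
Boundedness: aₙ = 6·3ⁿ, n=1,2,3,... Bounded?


aₙ = 6·3ⁿ → as n→∞, aₙ→∞ (since base 3 > 1)
No finite upper bound exists
The sequence is UNBOUNDED

Unbounded (aₙ → ∞ as n → ∞)


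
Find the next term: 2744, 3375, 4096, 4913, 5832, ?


Pattern: perfect cubes: n³
Terms: 2744, 3375, 4096, 4913, 5832
Next term = 6859

Next term = 6859


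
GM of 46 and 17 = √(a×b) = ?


GM = √(46×17) = √782 = 27.9643

GM = 27.9643


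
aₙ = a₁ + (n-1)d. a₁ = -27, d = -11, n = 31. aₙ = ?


aₙ = a₁ + (n-1)d
= -27 + (31-1)×-11
= -27 - 330
= -357

a_31 = -357


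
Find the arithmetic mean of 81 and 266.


AM = (81 + 266)/2 = 347/2 = 173.5

AM = 173.5


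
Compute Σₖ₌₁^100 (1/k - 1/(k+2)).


Telescoping with gap 2: two head and two tail terms survive.
= (1 + 1/2) - (1/101 + 1/102)
= 3/2 - 1/101 - 1/102 = 7625/5151

Sum = 7625/5151


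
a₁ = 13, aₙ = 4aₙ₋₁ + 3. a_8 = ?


Computing step by step:
a_1 = 13
a_2 = 55
a_3 = 223
a_4 = 895
a_5 = 3583
a_6 = 14335
a_7 = 57343
a_8 = 229375


a_8 = 229375


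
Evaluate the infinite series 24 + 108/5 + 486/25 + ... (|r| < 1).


S∞ = a₁/(1-r) = 24/(1 - 9/10)
= 24/(1/10)
= 240

S∞ = 240


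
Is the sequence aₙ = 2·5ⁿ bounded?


aₙ = 2·5ⁿ → as n→∞, aₙ→∞ (since base 5 > 1)
No finite upper bound exists
The sequence is UNBOUNDED

Unbounded (aₙ → ∞ as n → ∞)


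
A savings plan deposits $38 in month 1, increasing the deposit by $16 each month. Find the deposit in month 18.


aₙ = a₁ + (n-1)d
= 38 + (18-1)×16
= 38 + 272
= 310

a_18 = 310


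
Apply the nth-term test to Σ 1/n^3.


lim(n→∞) 1/n^3 = 0
lim aₙ = 0 → nth-term test is INCONCLUSIVE
(Need other tests; this is actually a convergent p-series with p=3 > 1)

Inconclusive (lim aₙ = 0; need another test)


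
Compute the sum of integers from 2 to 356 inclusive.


Σₖ₌2^356 k = Σₖ₌₁^356 k − Σₖ₌₁^1 k
= 356·357/2 − 1·2/2
= 63546 − 1 = 63545

Σk = 63545


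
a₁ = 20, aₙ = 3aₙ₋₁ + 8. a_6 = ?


Computing step by step:
a_1 = 20
a_2 = 68
a_3 = 212
a_4 = 644
a_5 = 1940
a_6 = 5828


a_6 = 5828


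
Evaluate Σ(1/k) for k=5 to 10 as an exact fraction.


Σₖ₌5^10 1/k = 1/5 + 1/6 + 1/7 + 1/8 + 1/9 + 1/10
= 2131/2520
≈ 0.8456

Sum = 2131/2520 ≈ 0.8456


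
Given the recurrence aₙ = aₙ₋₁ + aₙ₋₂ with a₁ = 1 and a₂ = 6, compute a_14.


Computing iteratively: 1, 6, 7, 13, 20, 33, 53, 86, 139, 225, 364, 589, ...
a_14 = 1542

a_14 = 1542


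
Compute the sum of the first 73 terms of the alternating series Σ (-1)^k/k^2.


S = -1 + 1/4 - 1/9 + 1/16 - 1/25 + 1/36 - 1/49 + 1/64 ± ...
= -0.8226
(Full series converges to -π²/12 ≈ -0.8225)

S_73 = -0.8226


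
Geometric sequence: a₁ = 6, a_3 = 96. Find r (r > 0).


r^(n-1) = aₙ/a₁
r^2 = 96/6 = 16
r = 16^(1/2)
= ±4; taking r > 0 gives r = 4

r = 4


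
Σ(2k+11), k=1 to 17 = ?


Σ(2k+11) = 2·Σk + 11·n
= 2·153 + 11·17
= 306 + 187 = 493

Σ = 493


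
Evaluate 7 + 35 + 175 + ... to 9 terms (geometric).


Sₙ = 7×(5^9 - 1)/(5 - 1)
= 7×(1953125 - 1)/4
= 7×1953124/4
= 3417967

S_9 = 3417967


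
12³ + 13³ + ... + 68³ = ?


Σₖ₌12^68 k³ = [68·69/2]² − [11·12/2]²
= 5503716 − 4356 = 5499360

Σk³ = 5499360


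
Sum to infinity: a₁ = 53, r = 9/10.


S∞ = a₁/(1-r) = 53/(1 - 9/10)
= 53/(1/10)
= 530

S∞ = 530


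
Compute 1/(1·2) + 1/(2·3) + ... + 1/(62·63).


1/(k(k+1)) = 1/k - 1/(k+1) (partial fractions)
Telescoping: Σ = 1 - 1/63 = 62/63

Sum = 62/63


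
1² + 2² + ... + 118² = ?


n = 118
n(n+1)(2n+1)/6 = 118×119×237/6
= 3327954/6 = 554659

Σk² = 554659


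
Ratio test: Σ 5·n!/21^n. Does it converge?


aₙ = 5·n!/21^n
a_{n+1}/aₙ = (n+1)!/21^(n+1) × 21^n/n!  (constant 5 cancels)
= (n+1)/21
L = lim(n→∞) (n+1)/21 = ∞
L > 1 → series DIVERGES

Diverges (ratio test: L = ∞ > 1)


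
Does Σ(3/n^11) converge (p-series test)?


p-series test: Σ c/n^p converges if p > 1, diverges if p ≤ 1 (constant c > 0 doesn't affect convergence).
p = 11
11 > 1 → CONVERGES

Converges (p = 11 > 1)


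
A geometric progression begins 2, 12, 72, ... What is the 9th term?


aₙ = a₁·r^(n-1)
= 2×6^8
= 2×1679616
= 3359232

a_9 = 3359232


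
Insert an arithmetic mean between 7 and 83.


AM = (7 + 83)/2 = 90/2 = 45

AM = 45


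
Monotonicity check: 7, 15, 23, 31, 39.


Differences: 8, 8, 8, 8
All differences > 0 → strictly INCREASING

Monotonically increasing


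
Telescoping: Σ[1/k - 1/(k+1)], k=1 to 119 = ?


Telescoping: adjacent terms cancel.
= 1/1 - 1/120
= 1 - 1/120 = 119/120

Sum = 119/120


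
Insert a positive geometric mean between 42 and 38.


GM = √(42×38) = √1596 = 39.95

GM = 39.95


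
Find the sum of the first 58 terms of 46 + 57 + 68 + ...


aₙ = 46 + (58-1)×11 = 673
Sₙ = n(a₁+aₙ)/2 = 58×(46+673)/2
= 58×719/2 = 20851

S_58 = 20851


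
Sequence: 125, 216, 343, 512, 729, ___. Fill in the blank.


Pattern: perfect cubes: n³
Terms: 125, 216, 343, 512, 729
Next term = 1000

Next term = 1000


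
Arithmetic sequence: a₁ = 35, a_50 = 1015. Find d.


d = (aₙ - a₁)/(n-1)
= (1015 - 35)/(50-1)
= 980/49 = 20

d = 20


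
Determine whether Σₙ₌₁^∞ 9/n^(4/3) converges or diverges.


p-series test: Σ c/n^p converges if p > 1, diverges if p ≤ 1 (constant c > 0 doesn't affect convergence).
p = 4/3
4/3 > 1 → CONVERGES

Converges (p = 4/3 > 1)


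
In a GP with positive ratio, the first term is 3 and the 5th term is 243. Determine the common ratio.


r^(n-1) = aₙ/a₁
r^4 = 243/3 = 81
r = 81^(1/4)
= ±3; taking r > 0 gives r = 3

r = 3


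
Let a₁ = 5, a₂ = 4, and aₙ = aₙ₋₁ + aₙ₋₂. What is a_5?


Computing iteratively: 5, 4, 9, 13, 22
a_5 = 22

a_5 = 22


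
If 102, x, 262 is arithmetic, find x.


AM = (102 + 262)/2 = 364/2 = 182

AM = 182


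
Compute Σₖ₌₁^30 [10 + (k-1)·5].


aₙ = 10 + (30-1)×5 = 155
Sₙ = n(a₁+aₙ)/2 = 30×(10+155)/2
= 30×165/2 = 2475

S_30 = 2475


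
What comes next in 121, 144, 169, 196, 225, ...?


Pattern: perfect squares: n²
Terms: 121, 144, 169, 196, 225
Next term = 256

Next term = 256


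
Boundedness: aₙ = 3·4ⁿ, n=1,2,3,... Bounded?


aₙ = 3·4ⁿ → as n→∞, aₙ→∞ (since base 4 > 1)
No finite upper bound exists
The sequence is UNBOUNDED

Unbounded (aₙ → ∞ as n → ∞)


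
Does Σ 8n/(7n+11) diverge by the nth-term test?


lim(n→∞) 8n/(7n+11) = 8/7 = 8/7  (divide numerator and denominator by n)
lim aₙ = 8/7 ≠ 0 → series DIVERGES

Diverges (lim aₙ = 8/7 ≠ 0)


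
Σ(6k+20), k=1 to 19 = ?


Σ(6k+20) = 6·Σk + 20·n
= 6·190 + 20·19
= 1140 + 380 = 1520

Σ = 1520


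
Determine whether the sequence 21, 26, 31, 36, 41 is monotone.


Differences: 5, 5, 5, 5
All differences > 0 → strictly INCREASING

Monotonically increasing


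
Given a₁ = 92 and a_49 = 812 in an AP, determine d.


d = (aₙ - a₁)/(n-1)
= (812 - 92)/(49-1)
= 720/48 = 15

d = 15


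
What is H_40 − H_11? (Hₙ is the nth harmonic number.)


Σₖ₌12^40 1/k = 1/12 + 1/13 + 1/14 + ... + 1/40
= 960709218673469/763275922437600
≈ 1.2587

Sum = 960709218673469/763275922437600 ≈ 1.2587


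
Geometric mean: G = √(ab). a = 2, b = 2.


GM = √(2×2) = √4 = 2

GM = 2


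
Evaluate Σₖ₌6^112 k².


Σₖ₌6^112 k² = Σₖ₌₁^112 k² − Σₖ₌₁^5 k²
= 112·113·225/6 − 5·6·11/6
= 474600 − 55 = 474545

Σk² = 474545


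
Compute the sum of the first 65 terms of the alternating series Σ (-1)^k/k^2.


S = -1 + 1/4 - 1/9 + 1/16 - 1/25 + 1/36 - 1/49 + 1/64 ± ...
= -0.8226
(Full series converges to -π²/12 ≈ -0.8225)

S_65 = -0.8226


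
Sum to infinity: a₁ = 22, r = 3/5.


S∞ = a₁/(1-r) = 22/(1 - 3/5)
= 22/(2/5)
= 55

S∞ = 55


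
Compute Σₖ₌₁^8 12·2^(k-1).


Sₙ = 12×(2^8 - 1)/(2 - 1)
= 12×(256 - 1)/1
= 12×255/1
= 3060

S_8 = 3060


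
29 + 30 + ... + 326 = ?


Σₖ₌29^326 k = Σₖ₌₁^326 k − Σₖ₌₁^28 k
= 326·327/2 − 28·29/2
= 53301 − 406 = 52895

Σk = 52895


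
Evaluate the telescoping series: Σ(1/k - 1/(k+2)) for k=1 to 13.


Telescoping with gap 2: two head and two tail terms survive.
= (1 + 1/2) - (1/14 + 1/15)
= 3/2 - 1/14 - 1/15 = 143/105

Sum = 143/105


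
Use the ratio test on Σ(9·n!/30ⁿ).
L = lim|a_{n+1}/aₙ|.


aₙ = 9·n!/30^n
a_{n+1}/aₙ = (n+1)!/30^(n+1) × 30^n/n!  (constant 9 cancels)
= (n+1)/30
L = lim(n→∞) (n+1)/30 = ∞
L > 1 → series DIVERGES

Diverges (ratio test: L = ∞ > 1)


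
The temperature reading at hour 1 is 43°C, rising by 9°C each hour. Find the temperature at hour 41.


aₙ = a₁ + (n-1)d
= 43 + (41-1)×9
= 43 + 360
= 403

a_41 = 403


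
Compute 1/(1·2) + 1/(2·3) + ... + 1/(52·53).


1/(k(k+1)) = 1/k - 1/(k+1) (partial fractions)
Telescoping: Σ = 1 - 1/53 = 52/53

Sum = 52/53
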